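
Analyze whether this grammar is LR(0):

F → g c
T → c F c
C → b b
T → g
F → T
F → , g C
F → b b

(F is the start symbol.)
A grammar is LR(0) if no state in the canonical LR(0) collection has:
  - both a shift item (dot before a terminal) and a complete item (shift-reduce conflict), or
  - two or more complete items (reduce-reduce conflict; the accept item [F' → F .] counts as a complete item here).

Augment with F' → F and build the canonical LR(0) collection (I0 = CLOSURE({[F' → . F]}), then GOTO on every symbol after a dot until no new states appear). It has 15 states:
  I0: { [F → . , g C], [F → . T], [F → . b b], [F → . g c], [F' → . F], [T → . c F c], [T → . g] }  — shift
  I1: { [F → , . g C] }  — shift
  I2: { [F' → F .] }  — accept
  I3: { [F → T .] }  — reduce
  I4: { [F → b . b] }  — shift
  I5: { [F → . , g C], [F → . T], [F → . b b], [F → . g c], [T → . c F c], [T → . g], [T → c . F c] }  — shift
  I6: { [F → g . c], [T → g .] }  — shift, reduce
  I7: { [F → g c .] }  — reduce
  I8: { [T → c F . c] }  — shift
  I9: { [T → c F c .] }  — reduce
  I10: { [F → b b .] }  — reduce
  I11: { [C → . b b], [F → , g . C] }  — shift
  I12: { [F → , g C .] }  — reduce
  I13: { [C → b . b] }  — shift
  I14: { [C → b b .] }  — reduce

Conflict in state I6:
  Shift-reduce conflict between [T → g .] and [F → g . c]
So the grammar is NOT LR(0).

Answer: No. Shift-reduce conflict between [T → g .] and [F → g . c]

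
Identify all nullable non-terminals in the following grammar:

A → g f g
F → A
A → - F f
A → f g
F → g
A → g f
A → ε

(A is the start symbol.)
{ 'A', 'F' }

A non-terminal is nullable if it can derive ε (the empty string): either it has an ε-production, or it has a production whose right-hand side consists entirely of nullable non-terminals.

ε-productions: A → ε
So A is immediately nullable.
F → A: every symbol on the right is nullable, so F is nullable too.
Every non-terminal is now nullable.
Nullable = { 'A', 'F' }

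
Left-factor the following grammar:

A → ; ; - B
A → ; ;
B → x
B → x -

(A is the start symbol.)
A → ; ; A'
A' → - B
A' → ε
B → x B'
B' → ε
B' → -

Left-factoring transforms A → αβ₁ | αβ₂ into A → αA' and A' → β₁ | β₂
(α is the longest common prefix among the alternatives). Repeat until
no nonterminal has two alternatives with a common prefix.

Round 1: A has alternatives sharing prefix '; ;'. Introduce A': A → ; ; A'
  Add: A' → - B
  Add: A' → ε

Round 2: B has alternatives sharing prefix 'x'. Introduce B': B → x B'
  Add: B' → ε
  Add: B' → -

No remaining common prefixes — done.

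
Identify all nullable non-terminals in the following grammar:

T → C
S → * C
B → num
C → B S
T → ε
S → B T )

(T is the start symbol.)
{ 'T' }

ε-productions: T → ε
So T is immediately nullable.
No further non-terminal can be added: every production for the remaining non-terminals contains a terminal or a non-nullable non-terminal.
Nullable = { 'T' }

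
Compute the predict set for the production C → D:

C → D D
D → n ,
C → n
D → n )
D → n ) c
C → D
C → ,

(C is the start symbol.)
{ 'n' }

PREDICT(C → D) = (FIRST(RHS) \ {ε}) ∪ (FOLLOW(C) if ε ∈ FIRST(RHS), i.e. RHS ⇒* ε)
FIRST(D) = { 'n' }
FIRST(D) = { 'n' }
ε ∉ FIRST(D), so FOLLOW(C) is not added.
PREDICT(C → D) = { 'n' }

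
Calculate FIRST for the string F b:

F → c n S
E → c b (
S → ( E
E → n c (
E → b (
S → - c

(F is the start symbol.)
{ 'c' }

FIRST sets of the non-terminals involved (from the grammar, by fixed-point iteration):
  FIRST(F) = { 'c' }

To compute FIRST(F b), process the symbols left to right:
Symbol F is a non-terminal. Add FIRST(F) \ {ε} = { 'c' }
F is not nullable (ε ∉ FIRST(F)), so stop here.
FIRST(F b) = { 'c' }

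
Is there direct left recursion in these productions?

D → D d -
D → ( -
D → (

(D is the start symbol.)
D → D d -: LEFT RECURSIVE (starts with D)
D → ( -: starts with '('
D → (: starts with '('

The grammar has direct left recursion on: D.

Answer: Yes, D is left-recursive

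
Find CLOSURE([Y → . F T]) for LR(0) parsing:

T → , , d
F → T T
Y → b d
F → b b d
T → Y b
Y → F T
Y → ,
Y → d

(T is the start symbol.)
Start with: [Y → . F T]
  [Y → . F T] has the dot before F: add [F → . T T], [F → . b b d]
  [F → . T T] has the dot before T: add [T → . , , d], [T → . Y b]
  [T → . Y b] has the dot before Y: add [Y → . b d], [Y → . ,], [Y → . d]
No further items can be added.

CLOSURE = { [F → . T T], [F → . b b d], [T → . , , d], [T → . Y b], [Y → . ,], [Y → . F T], [Y → . b d], [Y → . d] }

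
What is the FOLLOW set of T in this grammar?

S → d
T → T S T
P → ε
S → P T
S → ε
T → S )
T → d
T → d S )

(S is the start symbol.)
{ $, ')', 'd' }

To compute FOLLOW(T), find every occurrence of T on a right-hand side N → α T β: add FIRST(β) \ {ε}, and if β is empty or nullable also add FOLLOW(N). Iterate to a fixed point.

In T → T S T: T is followed by S T, add FIRST(S T) \ {ε} = { ')', 'd' }
In T → T S T: T is at the end; this adds FOLLOW(T) to itself — nothing new
In S → P T: T is at the end, add FOLLOW(S)

The FOLLOW sets referred to above (computed the same way, to a fixed point):
  FOLLOW(S) = { $, ')', 'd' }

Taking the union: FOLLOW(T) = { $, ')', 'd' }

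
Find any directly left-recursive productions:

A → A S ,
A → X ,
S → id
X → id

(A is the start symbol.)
Yes, A is left-recursive

A → A S ,: LEFT RECURSIVE (starts with A)
A → X ,: starts with X
S → id: starts with id
X → id: starts with id

The grammar has direct left recursion on: A.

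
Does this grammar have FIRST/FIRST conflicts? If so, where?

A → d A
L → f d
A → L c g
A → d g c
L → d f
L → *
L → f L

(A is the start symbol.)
Yes. A → d A / A → L c g on { 'd' }; A → d A / A → d g c on { 'd' }; A → L c g / A → d g c on { 'd' }; L → f d / L → f L on { 'f' }

FIRST sets of the non-terminals at (or reachable through a nullable prefix from) the front of some alternative:
  FIRST(L) = { '*', 'd', 'f' }

Productions for A:
  A → d A: FIRST = { 'd' }
  A → L c g: FIRST = { '*', 'd', 'f' }
  A → d g c: FIRST = { 'd' }
Productions for L:
  L → f d: FIRST = { 'f' }
  L → d f: FIRST = { 'd' }
  L → *: FIRST = { '*' }
  L → f L: FIRST = { 'f' }

Conflict for A: A → d A and A → L c g
  Overlap: { 'd' }
Conflict for A: A → d A and A → d g c
  Overlap: { 'd' }
Conflict for A: A → L c g and A → d g c
  Overlap: { 'd' }
Conflict for L: L → f d and L → f L
  Overlap: { 'f' }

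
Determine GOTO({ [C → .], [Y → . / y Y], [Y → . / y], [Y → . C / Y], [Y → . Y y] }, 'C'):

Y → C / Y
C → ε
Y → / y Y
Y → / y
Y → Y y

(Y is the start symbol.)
{ [Y → C . / Y] }

GOTO(I, 'C') = CLOSURE({ [A → αX.β] : [A → α.Xβ] ∈ I, X = 'C' })

Items with dot before 'C', with the dot advanced:
  [Y → . C / Y] → [Y → C . / Y]
Closure adds nothing (no advanced item has the dot before a non-terminal).

GOTO = { [Y → C . / Y] }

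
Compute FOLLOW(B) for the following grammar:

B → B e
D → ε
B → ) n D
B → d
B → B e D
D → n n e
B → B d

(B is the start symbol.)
To compute FOLLOW(B), find every occurrence of B on a right-hand side N → α B β: add FIRST(β) \ {ε}, and if β is empty or nullable also add FOLLOW(N). Iterate to a fixed point.

B is the start symbol, so $ ∈ FOLLOW(B).
In B → B e: B is followed by e, add FIRST(e) \ {ε} = { 'e' }
In B → B e D: B is followed by e D, add FIRST(e D) \ {ε} = { 'e' }
In B → B d: B is followed by d, add FIRST(d) \ {ε} = { 'd' }

Taking the union: FOLLOW(B) = { $, 'd', 'e' }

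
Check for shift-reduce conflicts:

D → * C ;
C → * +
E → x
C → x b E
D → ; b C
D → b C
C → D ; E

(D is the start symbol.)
No shift-reduce conflicts

A shift-reduce conflict occurs when an LR(0) state has both:
  - a complete (reduce) item [A → α .] (dot at the end), and
  - a shift item [B → β . c γ] (dot before a terminal).

Augment with D' → D and build the canonical LR(0) collection (I0 = CLOSURE({[D' → . D]}), then GOTO on every symbol after a dot until no new states appear). It has 19 states:
  I0: { [D → . * C ;], [D → . ; b C], [D → . b C], [D' → . D] }  — shift
  I1: { [C → . * +], [C → . D ; E], [C → . x b E], [D → * . C ;], [D → . * C ;], [D → . ; b C], [D → . b C] }  — shift
  I2: { [D → ; . b C] }  — shift
  I3: { [D' → D .] }  — accept
  I4: { [C → . * +], [C → . D ; E], [C → . x b E], [D → . * C ;], [D → . ; b C], [D → . b C], [D → b . C] }  — shift
  I5: { [C → * . +], [C → . * +], [C → . D ; E], [C → . x b E], [D → * . C ;], [D → . * C ;], [D → . ; b C], [D → . b C] }  — shift
  I6: { [D → b C .] }  — reduce
  I7: { [C → D . ; E] }  — shift
  I8: { [C → x . b E] }  — shift
  I9: { [C → x b . E], [E → . x] }  — shift
  I10: { [C → x b E .] }  — reduce
  I11: { [E → x .] }  — reduce
  I12: { [C → D ; . E], [E → . x] }  — shift
  I13: { [C → D ; E .] }  — reduce
  I14: { [C → * + .] }  — reduce
  I15: { [D → * C . ;] }  — shift
  I16: { [D → * C ; .] }  — reduce
  I17: { [C → . * +], [C → . D ; E], [C → . x b E], [D → . * C ;], [D → . ; b C], [D → . b C], [D → ; b . C] }  — shift
  I18: { [D → ; b C .] }  — reduce

No state contains both a complete item and a shift item.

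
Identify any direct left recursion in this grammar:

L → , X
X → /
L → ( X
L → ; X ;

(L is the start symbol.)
Direct left recursion occurs when N → N α for some non-terminal N (the right-hand side begins with the left-hand side itself).

L → , X: starts with ','
X → /: starts with '/'
L → ( X: starts with '('
L → ; X ;: starts with ';'

No direct left recursion found.

Answer: No direct left recursion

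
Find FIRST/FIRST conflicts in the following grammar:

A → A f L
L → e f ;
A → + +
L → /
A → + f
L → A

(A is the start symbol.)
Yes. A → A f L / A → '+' '+' on { '+' }; A → A f L / A → '+' f on { '+' }; A → '+' '+' / A → '+' f on { '+' }

A FIRST/FIRST conflict occurs when two productions N → α and N → β for the same non-terminal have FIRST(α) ∩ FIRST(β) ≠ ∅ (with ε ∈ FIRST of a nullable right-hand side, so two nullable alternatives also conflict).

FIRST sets of the non-terminals at (or reachable through a nullable prefix from) the front of some alternative:
  FIRST(A) = { '+' }

Productions for A:
  A → A f L: FIRST = { '+' }
  A → + +: FIRST = { '+' }
  A → + f: FIRST = { '+' }
Productions for L:
  L → e f ;: FIRST = { 'e' }
  L → /: FIRST = { '/' }
  L → A: FIRST = { '+' }

Conflict for A: A → A f L and A → + +
  Overlap: { '+' }
Conflict for A: A → A f L and A → + f
  Overlap: { '+' }
Conflict for A: A → + + and A → + f
  Overlap: { '+' }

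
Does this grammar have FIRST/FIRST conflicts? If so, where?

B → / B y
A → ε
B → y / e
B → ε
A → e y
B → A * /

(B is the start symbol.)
No FIRST/FIRST conflicts.

A FIRST/FIRST conflict occurs when two productions N → α and N → β for the same non-terminal have FIRST(α) ∩ FIRST(β) ≠ ∅ (with ε ∈ FIRST of a nullable right-hand side, so two nullable alternatives also conflict).

FIRST sets of the non-terminals at (or reachable through a nullable prefix from) the front of some alternative:
  FIRST(A) = { 'e', ε }

Productions for B:
  B → / B y: FIRST = { '/' }
  B → y / e: FIRST = { 'y' }
  B → ε: FIRST = { ε }
  B → A * /: FIRST = { '*', 'e' }
Productions for A:
  A → ε: FIRST = { ε }
  A → e y: FIRST = { 'e' }

All alternatives of each non-terminal have pairwise disjoint FIRST sets.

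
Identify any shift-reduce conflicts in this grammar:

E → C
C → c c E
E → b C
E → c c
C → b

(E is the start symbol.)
Yes — I3: [C → b .] vs [C → . b]; I5: [E → c c .] vs [C → . b]

A shift-reduce conflict occurs when an LR(0) state has both:
  - a complete (reduce) item [A → α .] (dot at the end), and
  - a shift item [B → β . c γ] (dot before a terminal).

Augment with E' → E and build the canonical LR(0) collection (I0 = CLOSURE({[E' → . E]}), then GOTO on every symbol after a dot until no new states appear). It has 11 states:
  I0: { [C → . b], [C → . c c E], [E → . C], [E → . b C], [E → . c c], [E' → . E] }  — shift
  I1: { [E → C .] }  — reduce
  I2: { [E' → E .] }  — accept
  I3: { [C → . b], [C → . c c E], [C → b .], [E → b . C] }  — shift, reduce
  I4: { [C → c . c E], [E → c . c] }  — shift
  I5: { [C → . b], [C → . c c E], [C → c c . E], [E → . C], [E → . b C], [E → . c c], [E → c c .] }  — shift, reduce
  I6: { [C → c c E .] }  — reduce
  I7: { [E → b C .] }  — reduce
  I8: { [C → b .] }  — reduce
  I9: { [C → c . c E] }  — shift
  I10: { [C → . b], [C → . c c E], [C → c c . E], [E → . C], [E → . b C], [E → . c c] }  — shift

I3 contains reduce item [C → b .] and shift items [C → . b], [C → . c c E] — shift-reduce conflict.
I5 contains reduce item [E → c c .] and shift items [C → . b], [C → . c c E], [E → . b C], [E → . c c] — shift-reduce conflict.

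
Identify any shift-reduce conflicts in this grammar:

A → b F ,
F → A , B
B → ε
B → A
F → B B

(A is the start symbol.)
Yes — I2: [B → .] vs [A → . b F ,]; I3: [B → A .] vs [F → A . , B]; I4: [B → .] vs [A → . b F ,]; I9: [B → .] vs [A → . b F ,]

A shift-reduce conflict occurs when an LR(0) state has both:
  - a complete (reduce) item [A → α .] (dot at the end), and
  - a shift item [B → β . c γ] (dot before a terminal).

Augment with A' → A and build the canonical LR(0) collection (I0 = CLOSURE({[A' → . A]}), then GOTO on every symbol after a dot until no new states appear). It has 11 states:
  I0: { [A → . b F ,], [A' → . A] }  — shift
  I1: { [A' → A .] }  — accept
  I2: { [A → . b F ,], [A → b . F ,], [B → . A], [B → .], [F → . A , B], [F → . B B] }  — shift, reduce
  I3: { [B → A .], [F → A . , B] }  — shift, reduce
  I4: { [A → . b F ,], [B → . A], [B → .], [F → B . B] }  — shift, reduce
  I5: { [A → b F . ,] }  — shift
  I6: { [A → b F , .] }  — reduce
  I7: { [B → A .] }  — reduce
  I8: { [F → B B .] }  — reduce
  I9: { [A → . b F ,], [B → . A], [B → .], [F → A , . B] }  — shift, reduce
  I10: { [F → A , B .] }  — reduce

I2 contains reduce item [B → .] and shift item [A → . b F ,] — shift-reduce conflict.
I3 contains reduce item [B → A .] and shift item [F → A . , B] — shift-reduce conflict.
I4 contains reduce item [B → .] and shift item [A → . b F ,] — shift-reduce conflict.
I9 contains reduce item [B → .] and shift item [A → . b F ,] — shift-reduce conflict.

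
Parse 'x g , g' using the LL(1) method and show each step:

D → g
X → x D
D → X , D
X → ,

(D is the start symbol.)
Stack is shown with the top on the left.

Stack      Input      Action
----------------------------
D $        x g , g $  output D → X , D
X , D $    x g , g $  output X → x D
x D , D $  x g , g $  match 'x'
D , D $    g , g $    output D → g
g , D $    g , g $    match 'g'
, D $      , g $      match ','
D $        g $        output D → g
g $        g $        match 'g'
$          $          accept

The string is accepted.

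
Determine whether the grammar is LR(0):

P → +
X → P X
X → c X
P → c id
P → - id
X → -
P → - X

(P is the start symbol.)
No. Shift-reduce conflict between [X → - .] and [P → . +]

A grammar is LR(0) if no state in the canonical LR(0) collection has:
  - both a shift item (dot before a terminal) and a complete item (shift-reduce conflict), or
  - two or more complete items (reduce-reduce conflict; the accept item [P' → P .] counts as a complete item here).

Augment with P' → P and build the canonical LR(0) collection (I0 = CLOSURE({[P' → . P]}), then GOTO on every symbol after a dot until no new states appear). It has 13 states:
  I0: { [P → . +], [P → . - X], [P → . - id], [P → . c id], [P' → . P] }  — shift
  I1: { [P → + .] }  — reduce
  I2: { [P → - . X], [P → - . id], [P → . +], [P → . - X], [P → . - id], [P → . c id], [X → . -], [X → . P X], [X → . c X] }  — shift
  I3: { [P' → P .] }  — accept
  I4: { [P → c . id] }  — shift
  I5: { [P → c id .] }  — reduce
  I6: { [P → - . X], [P → - . id], [P → . +], [P → . - X], [P → . - id], [P → . c id], [X → - .], [X → . -], [X → . P X], [X → . c X] }  — shift, reduce
  I7: { [P → . +], [P → . - X], [P → . - id], [P → . c id], [X → . -], [X → . P X], [X → . c X], [X → P . X] }  — shift
  I8: { [P → - X .] }  — reduce
  I9: { [P → . +], [P → . - X], [P → . - id], [P → . c id], [P → c . id], [X → . -], [X → . P X], [X → . c X], [X → c . X] }  — shift
  I10: { [P → - id .] }  — reduce
  I11: { [X → c X .] }  — reduce
  I12: { [X → P X .] }  — reduce

Conflict in state I6:
  Shift-reduce conflict between [X → - .] and [P → . +]
So the grammar is NOT LR(0).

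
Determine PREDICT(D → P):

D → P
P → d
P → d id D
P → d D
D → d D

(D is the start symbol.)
{ 'd' }

PREDICT(D → P) = (FIRST(RHS) \ {ε}) ∪ (FOLLOW(D) if ε ∈ FIRST(RHS), i.e. RHS ⇒* ε)
FIRST(P) = { 'd' }
FIRST(P) = { 'd' }
ε ∉ FIRST(P), so FOLLOW(D) is not added.
PREDICT(D → P) = { 'd' }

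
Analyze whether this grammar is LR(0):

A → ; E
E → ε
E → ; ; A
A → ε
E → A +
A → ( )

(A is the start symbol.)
No. Shift-reduce conflict between [A → .] and [A → . ( )]

A grammar is LR(0) if no state in the canonical LR(0) collection has:
  - both a shift item (dot before a terminal) and a complete item (shift-reduce conflict), or
  - two or more complete items (reduce-reduce conflict; the accept item [A' → A .] counts as a complete item here).

Augment with A' → A and build the canonical LR(0) collection (I0 = CLOSURE({[A' → . A]}), then GOTO on every symbol after a dot until no new states appear). It has 11 states:
  I0: { [A → . ( )], [A → . ; E], [A → .], [A' → . A] }  — shift, reduce
  I1: { [A → ( . )] }  — shift
  I2: { [A → . ( )], [A → . ; E], [A → .], [A → ; . E], [E → . ; ; A], [E → . A +], [E → .] }  — shift, 2 reduces
  I3: { [A' → A .] }  — accept
  I4: { [A → . ( )], [A → . ; E], [A → .], [A → ; . E], [E → . ; ; A], [E → . A +], [E → .], [E → ; . ; A] }  — shift, 2 reduces
  I5: { [E → A . +] }  — shift
  I6: { [A → ; E .] }  — reduce
  I7: { [E → A + .] }  — reduce
  I8: { [A → . ( )], [A → . ; E], [A → .], [A → ; . E], [E → . ; ; A], [E → . A +], [E → .], [E → ; . ; A], [E → ; ; . A] }  — shift, 2 reduces
  I9: { [E → ; ; A .], [E → A . +] }  — shift, reduce
  I10: { [A → ( ) .] }  — reduce

Conflict in state I0:
  Shift-reduce conflict between [A → .] and [A → . ( )]
So the grammar is NOT LR(0).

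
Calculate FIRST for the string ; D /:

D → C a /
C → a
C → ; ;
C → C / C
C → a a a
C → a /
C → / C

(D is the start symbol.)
To compute FIRST(; D /), process the symbols left to right:
Symbol ; is a terminal. Add ';' and stop.
FIRST(; D /) = { ';' }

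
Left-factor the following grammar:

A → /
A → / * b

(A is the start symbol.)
A → / A'
A' → ε
A' → * b

Left-factoring transforms A → αβ₁ | αβ₂ into A → αA' and A' → β₁ | β₂
(α is the longest common prefix among the alternatives). Repeat until
no nonterminal has two alternatives with a common prefix.

Round 1: A has alternatives sharing prefix '/'. Introduce A': A → / A'
  Add: A' → ε
  Add: A' → * b

No remaining common prefixes — done.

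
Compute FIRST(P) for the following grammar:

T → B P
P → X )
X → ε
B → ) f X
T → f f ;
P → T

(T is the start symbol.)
{ ')', 'f' }

To compute FIRST(P), examine every production with P on the left-hand side, reading each right-hand side left to right until a non-nullable symbol is reached.

FIRST sets of the other non-terminals involved (by the same procedure, iterated to a fixed point):
  FIRST(X) = { ε }
  FIRST(T) = { ')', 'f' }

From P → X ):
  - X is a non-terminal: add FIRST(X) \ {ε} = { }
    X is nullable, so continue to the next symbol
  - ')' is a terminal: add ')' and stop
From P → T:
  - T is a non-terminal: add FIRST(T) \ {ε} = { ')', 'f' }
    T is not nullable, so stop

Collecting: FIRST(P) = { ')', 'f' }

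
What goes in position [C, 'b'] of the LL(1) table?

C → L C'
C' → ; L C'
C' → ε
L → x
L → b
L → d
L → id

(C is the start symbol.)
To find M[C, 'b'], we find productions for C where 'b' is in the predict set (PREDICT(N → α) = (FIRST(α) \ {ε}) ∪ (FOLLOW(N) if α ⇒* ε)).

Relevant sets:
  FIRST(L) = { 'b', 'd', 'id', 'x' }

C → L C': PREDICT = { 'b', 'd', 'id', 'x' }
  'b' is in predict set, so this production goes in M[C, 'b']

M[C, 'b'] = C → L C'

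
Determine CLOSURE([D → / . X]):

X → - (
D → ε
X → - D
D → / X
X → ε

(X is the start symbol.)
{ [D → / . X], [X → . - (], [X → . - D], [X → .] }

Start with: [D → / . X]
  [D → / . X] has the dot before X: add [X → . - (], [X → . - D], [X → .]
No further items can be added.

CLOSURE = { [D → / . X], [X → . - (], [X → . - D], [X → .] }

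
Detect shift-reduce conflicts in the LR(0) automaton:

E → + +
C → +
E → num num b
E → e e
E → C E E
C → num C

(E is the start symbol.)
Augment with E' → E and build the canonical LR(0) collection (I0 = CLOSURE({[E' → . E]}), then GOTO on every symbol after a dot until no new states appear). It has 15 states:
  I0: { [C → . +], [C → . num C], [E → . + +], [E → . C E E], [E → . e e], [E → . num num b], [E' → . E] }  — shift
  I1: { [C → + .], [E → + . +] }  — shift, reduce
  I2: { [C → . +], [C → . num C], [E → . + +], [E → . C E E], [E → . e e], [E → . num num b], [E → C . E E] }  — shift
  I3: { [E' → E .] }  — accept
  I4: { [E → e . e] }  — shift
  I5: { [C → . +], [C → . num C], [C → num . C], [E → num . num b] }  — shift
  I6: { [C → + .] }  — reduce
  I7: { [C → num C .] }  — reduce
  I8: { [C → . +], [C → . num C], [C → num . C], [E → num num . b] }  — shift
  I9: { [E → num num b .] }  — reduce
  I10: { [C → . +], [C → . num C], [C → num . C] }  — shift
  I11: { [E → e e .] }  — reduce
  I12: { [C → . +], [C → . num C], [E → . + +], [E → . C E E], [E → . e e], [E → . num num b], [E → C E . E] }  — shift
  I13: { [E → C E E .] }  — reduce
  I14: { [E → + + .] }  — reduce

I1 contains reduce item [C → + .] and shift item [E → + . +] — shift-reduce conflict.

Answer: Yes — I1: [C → + .] vs [E → + . +]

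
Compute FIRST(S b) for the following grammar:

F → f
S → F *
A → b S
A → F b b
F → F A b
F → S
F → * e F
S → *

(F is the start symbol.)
{ '*', 'f' }

FIRST sets of the non-terminals involved (from the grammar, by fixed-point iteration):
  FIRST(S) = { '*', 'f' }

To compute FIRST(S b), process the symbols left to right:
Symbol S is a non-terminal. Add FIRST(S) \ {ε} = { '*', 'f' }
S is not nullable (ε ∉ FIRST(S)), so stop here.
FIRST(S b) = { '*', 'f' }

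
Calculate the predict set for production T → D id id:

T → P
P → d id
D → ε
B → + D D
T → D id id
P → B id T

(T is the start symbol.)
PREDICT(T → D id id) = (FIRST(RHS) \ {ε}) ∪ (FOLLOW(T) if ε ∈ FIRST(RHS), i.e. RHS ⇒* ε)
FIRST(D) = { ε }
FIRST(D id id) = { 'id' }
ε ∉ FIRST(D id id), so FOLLOW(T) is not added.
PREDICT(T → D id id) = { 'id' }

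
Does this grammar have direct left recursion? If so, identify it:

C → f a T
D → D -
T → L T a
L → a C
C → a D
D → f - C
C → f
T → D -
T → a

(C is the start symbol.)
Yes, D is left-recursive

C → f a T: starts with f
D → D -: LEFT RECURSIVE (starts with D)
T → L T a: starts with L
L → a C: starts with a
C → a D: starts with a
D → f - C: starts with f
C → f: starts with f
T → D -: starts with D
T → a: starts with a

The grammar has direct left recursion on: D.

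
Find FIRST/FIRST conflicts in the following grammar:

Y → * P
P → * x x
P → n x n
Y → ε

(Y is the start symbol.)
No FIRST/FIRST conflicts.

A FIRST/FIRST conflict occurs when two productions N → α and N → β for the same non-terminal have FIRST(α) ∩ FIRST(β) ≠ ∅ (with ε ∈ FIRST of a nullable right-hand side, so two nullable alternatives also conflict).

Productions for Y:
  Y → * P: FIRST = { '*' }
  Y → ε: FIRST = { ε }
Productions for P:
  P → * x x: FIRST = { '*' }
  P → n x n: FIRST = { 'n' }

All alternatives of each non-terminal have pairwise disjoint FIRST sets.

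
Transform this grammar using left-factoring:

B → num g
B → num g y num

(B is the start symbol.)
Left-factoring transforms A → αβ₁ | αβ₂ into A → αA' and A' → β₁ | β₂
(α is the longest common prefix among the alternatives). Repeat until
no nonterminal has two alternatives with a common prefix.

Round 1: B has alternatives sharing prefix 'num g'. Introduce B': B → num g B'
  Add: B' → ε
  Add: B' → y num

No remaining common prefixes — done.

Resulting grammar:
B → num g B'
B' → ε
B' → y num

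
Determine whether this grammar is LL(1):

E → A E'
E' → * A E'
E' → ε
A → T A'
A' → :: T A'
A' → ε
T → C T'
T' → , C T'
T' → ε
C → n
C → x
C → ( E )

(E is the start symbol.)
Yes, the grammar is LL(1).

Relevant sets:
  FOLLOW(E') = { $, ')' }
  FOLLOW(A') = { $, ')', '*' }
  FOLLOW(T') = { $, ')', '*', '::' }

For E':
  PREDICT(E' → '*' A E') = { '*' }
  PREDICT(E' → ε) = { $, ')' }
For A':
  PREDICT(A' → :: T A') = { '::' }
  PREDICT(A' → ε) = { $, ')', '*' }
For T':
  PREDICT(T' → ',' C T') = { ',' }
  PREDICT(T' → ε) = { $, ')', '*', '::' }
For C:
  PREDICT(C → n) = { 'n' }
  PREDICT(C → x) = { 'x' }
  PREDICT(C → '(' E ')') = { '(' }
E, A, T have a single production, so nothing to check there.

All predict sets are disjoint. The grammar IS LL(1).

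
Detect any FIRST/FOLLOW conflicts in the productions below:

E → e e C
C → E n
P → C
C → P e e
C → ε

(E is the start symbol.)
A FIRST/FOLLOW conflict occurs when a non-terminal N has a nullable alternative N → β (β ⇒* ε) and another alternative N → α with FIRST(α) ∩ FOLLOW(N) ≠ ∅: on such a lookahead the parser cannot decide between expanding α and letting N vanish via β.

Nullable non-terminals: C, P.
FIRST sets used below: FIRST(E) = { 'e' }, FIRST(P) = { 'e', ε }

C: nullable alternative(s) C → ε; FOLLOW(C) = { $, 'e', 'n' }
  C → E n: FIRST \ {ε} = { 'e' } — overlaps FOLLOW(C) on { 'e' }: CONFLICT
  C → P e e: FIRST \ {ε} = { 'e' } — overlaps FOLLOW(C) on { 'e' }: CONFLICT
  C → ε: FIRST \ {ε} = { } — this is the only nullable alternative, skip
P has a nullable alternative but only one production, so nothing to check.

E has no nullable alternative, so no FIRST/FOLLOW check is needed there.

So the grammar has 2 FIRST/FOLLOW conflicts (marked CONFLICT above).

Answer: Yes. C → E n with FOLLOW(C) on { 'e' }; C → P e e with FOLLOW(C) on { 'e' }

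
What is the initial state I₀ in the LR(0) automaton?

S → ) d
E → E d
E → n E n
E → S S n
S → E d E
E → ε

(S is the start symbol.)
First, augment the grammar with S' → S
I₀ = CLOSURE({ [S' → . S] }):
  [S' → . S] has the dot before S: add [S → . ) d], [S → . E d E]
  [S → . E d E] has the dot before E: add [E → . E d], [E → . n E n], [E → . S S n], [E → .]
No further items can be added.

I₀ = { [E → . E d], [E → . S S n], [E → . n E n], [E → .], [S → . ) d], [S → . E d E], [S' → . S] }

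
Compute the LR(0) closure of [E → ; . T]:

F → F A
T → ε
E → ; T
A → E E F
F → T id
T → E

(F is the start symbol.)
Start with: [E → ; . T]
  [E → ; . T] has the dot before T: add [T → .], [T → . E]
  [T → . E] has the dot before E: add [E → . ; T]
No further items can be added.

CLOSURE = { [E → . ; T], [E → ; . T], [T → . E], [T → .] }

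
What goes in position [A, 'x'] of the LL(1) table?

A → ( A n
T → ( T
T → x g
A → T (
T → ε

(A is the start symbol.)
A → T (

To find M[A, 'x'], we find productions for A where 'x' is in the predict set (PREDICT(N → α) = (FIRST(α) \ {ε}) ∪ (FOLLOW(N) if α ⇒* ε)).

Relevant sets:
  FIRST(T) = { '(', 'x', ε }

A → ( A n: PREDICT = { '(' }
A → T (: PREDICT = { '(', 'x' }
  'x' is in predict set, so this production goes in M[A, 'x']

M[A, 'x'] = A → T (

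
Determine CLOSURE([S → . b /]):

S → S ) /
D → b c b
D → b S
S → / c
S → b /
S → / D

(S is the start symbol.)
To compute CLOSURE, for each item [A → α.Bβ] where B is a non-terminal, add [B → .γ] for all productions B → γ; repeat for the newly added items until nothing changes.

Start with: [S → . b /]
The dot precedes the terminal b, so nothing is added.

CLOSURE = { [S → . b /] }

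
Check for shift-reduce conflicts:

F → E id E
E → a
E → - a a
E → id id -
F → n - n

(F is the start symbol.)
No shift-reduce conflicts

A shift-reduce conflict occurs when an LR(0) state has both:
  - a complete (reduce) item [A → α .] (dot at the end), and
  - a shift item [B → β . c γ] (dot before a terminal).

Augment with F' → F and build the canonical LR(0) collection (I0 = CLOSURE({[F' → . F]}), then GOTO on every symbol after a dot until no new states appear). It has 15 states:
  I0: { [E → . - a a], [E → . a], [E → . id id -], [F → . E id E], [F → . n - n], [F' → . F] }  — shift
  I1: { [E → - . a a] }  — shift
  I2: { [F → E . id E] }  — shift
  I3: { [F' → F .] }  — accept
  I4: { [E → a .] }  — reduce
  I5: { [E → id . id -] }  — shift
  I6: { [F → n . - n] }  — shift
  I7: { [F → n - . n] }  — shift
  I8: { [F → n - n .] }  — reduce
  I9: { [E → id id . -] }  — shift
  I10: { [E → id id - .] }  — reduce
  I11: { [E → . - a a], [E → . a], [E → . id id -], [F → E id . E] }  — shift
  I12: { [F → E id E .] }  — reduce
  I13: { [E → - a . a] }  — shift
  I14: { [E → - a a .] }  — reduce

No state contains both a complete item and a shift item.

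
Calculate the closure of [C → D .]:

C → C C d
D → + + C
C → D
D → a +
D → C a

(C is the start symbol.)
To compute CLOSURE, for each item [A → α.Bβ] where B is a non-terminal, add [B → .γ] for all productions B → γ; repeat for the newly added items until nothing changes.

Start with: [C → D .]
The dot is at the end, so nothing is added.

CLOSURE = { [C → D .] }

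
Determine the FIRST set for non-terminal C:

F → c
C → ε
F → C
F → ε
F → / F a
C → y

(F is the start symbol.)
{ 'y', ε }

From C → ε:
  - ε-production, so ε ∈ FIRST(C)
From C → y:
  - y is a terminal: add 'y' and stop

Collecting: FIRST(C) = { 'y', ε }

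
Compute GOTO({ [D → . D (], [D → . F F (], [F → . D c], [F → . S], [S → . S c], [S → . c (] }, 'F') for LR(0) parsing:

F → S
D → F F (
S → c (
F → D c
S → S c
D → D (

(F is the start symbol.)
{ [D → . D (], [D → . F F (], [D → F . F (], [F → . D c], [F → . S], [S → . S c], [S → . c (] }

GOTO(I, 'F') = CLOSURE({ [A → αX.β] : [A → α.Xβ] ∈ I, X = 'F' })

Items with dot before 'F', with the dot advanced:
  [D → . F F (] → [D → F . F (]
Closure of the advanced items:
  [D → F . F (] has the dot before F: add [F → . S], [F → . D c]
  [F → . S] has the dot before S: add [S → . c (], [S → . S c]
  [F → . D c] has the dot before D: add [D → . F F (], [D → . D (]

GOTO = { [D → . D (], [D → . F F (], [D → F . F (], [F → . D c], [F → . S], [S → . S c], [S → . c (] }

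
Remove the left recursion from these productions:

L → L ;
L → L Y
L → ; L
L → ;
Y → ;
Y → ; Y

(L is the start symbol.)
L is directly left-recursive. The standard transformation for
  A → A α₁ | ... | A α_m | β₁ | ... | β_n
is
  A  → β₁ A' | ... | β_n A'
  A' → α₁ A' | ... | α_m A' | ε

L → ; L becomes L → ; L L'
L → ; becomes L → ; L'
L → L ; becomes L' → ; L'
L → L Y becomes L' → Y L'
Add L' → ε

Productions for other non-terminals are unchanged:
  Y → ;
  Y → ; Y

Resulting grammar:
L → ; L L'
L → ; L'
L' → ; L'
L' → Y L'
L' → ε
Y → ;
Y → ; Y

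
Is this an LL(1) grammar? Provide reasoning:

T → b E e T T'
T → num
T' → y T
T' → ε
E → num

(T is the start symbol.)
Relevant sets:
  FOLLOW(T') = { $, 'y' }

For T:
  PREDICT(T → b E e T T') = { 'b' }
  PREDICT(T → num) = { 'num' }
For T':
  PREDICT(T' → y T) = { 'y' }
  PREDICT(T' → ε) = { $, 'y' }
E has a single production, so nothing to check there.

Conflict found: Predict set conflict for T': { 'y' }
The grammar is NOT LL(1).

Answer: No. Predict set conflict for T': { 'y' }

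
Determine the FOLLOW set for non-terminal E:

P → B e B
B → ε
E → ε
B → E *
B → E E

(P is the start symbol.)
In B → E *: E is followed by '*', add FIRST('*') \ {ε} = { '*' }
In B → E E: E is followed by E, add FIRST(E) \ {ε} = { }
  E is nullable, so also add FOLLOW(B)
In B → E E: E is at the end, add FOLLOW(B)

The FOLLOW sets referred to above (computed the same way, to a fixed point):
  FOLLOW(B) = { $, 'e' }

Taking the union: FOLLOW(E) = { $, '*', 'e' }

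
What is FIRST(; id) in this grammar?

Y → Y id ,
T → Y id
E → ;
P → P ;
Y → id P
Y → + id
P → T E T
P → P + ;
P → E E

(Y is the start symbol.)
To compute FIRST(; id), process the symbols left to right:
Symbol ; is a terminal. Add ';' and stop.
FIRST(; id) = { ';' }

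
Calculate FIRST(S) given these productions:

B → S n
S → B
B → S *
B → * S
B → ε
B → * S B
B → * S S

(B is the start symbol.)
{ '*', 'n', ε }

FIRST sets of the other non-terminals involved (by the same procedure, iterated to a fixed point):
  FIRST(B) = { '*', 'n', ε }

From S → B:
  - B is a non-terminal: add FIRST(B) \ {ε} = { '*', 'n' }
    B is nullable and nothing follows, so the whole right-hand side can vanish: ε ∈ FIRST(S)

Collecting: FIRST(S) = { '*', 'n', ε }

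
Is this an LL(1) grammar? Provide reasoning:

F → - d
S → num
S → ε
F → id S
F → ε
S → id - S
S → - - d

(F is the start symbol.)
Yes, the grammar is LL(1).

Relevant sets:
  FOLLOW(F) = { $ }
  FOLLOW(S) = { $ }

For F:
  PREDICT(F → '-' d) = { '-' }
  PREDICT(F → id S) = { 'id' }
  PREDICT(F → ε) = { $ }
For S:
  PREDICT(S → num) = { 'num' }
  PREDICT(S → ε) = { $ }
  PREDICT(S → id '-' S) = { 'id' }
  PREDICT(S → '-' '-' d) = { '-' }

All predict sets are disjoint. The grammar IS LL(1).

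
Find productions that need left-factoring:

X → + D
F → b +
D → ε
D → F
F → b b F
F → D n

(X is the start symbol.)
Left-factoring is needed when two productions for the same non-terminal
share a common prefix on the right-hand side.

Productions for F:
  F → b +
  F → b b F
  F → D n
Productions for D:
  D → ε
  D → F

Found common prefix 'b' in productions for F

Answer: Yes, F has productions with common prefix 'b'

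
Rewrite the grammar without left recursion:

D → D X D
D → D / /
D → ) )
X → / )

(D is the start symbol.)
D → ) ) D'
D' → X D D'
D' → / / D'
D' → ε
X → / )

D is directly left-recursive. The standard transformation for
  A → A α₁ | ... | A α_m | β₁ | ... | β_n
is
  A  → β₁ A' | ... | β_n A'
  A' → α₁ A' | ... | α_m A' | ε

D → ) ) becomes D → ) ) D'
D → D X D becomes D' → X D D'
D → D / / becomes D' → / / D'
Add D' → ε

Productions for other non-terminals are unchanged:
  X → / )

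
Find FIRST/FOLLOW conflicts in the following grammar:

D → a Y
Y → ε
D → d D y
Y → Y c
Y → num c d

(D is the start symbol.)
Nullable non-terminals: Y.
FIRST sets used below: FIRST(Y) = { 'c', 'num', ε }

Y: nullable alternative(s) Y → ε; FOLLOW(Y) = { $, 'c', 'y' }
  Y → ε: FIRST \ {ε} = { } — this is the only nullable alternative, skip
  Y → Y c: FIRST \ {ε} = { 'c', 'num' } — overlaps FOLLOW(Y) on { 'c' }: CONFLICT
  Y → num c d: FIRST \ {ε} = { 'num' } — disjoint from FOLLOW(Y)

D has no nullable alternative, so no FIRST/FOLLOW check is needed there.

So the grammar has 1 FIRST/FOLLOW conflict (marked CONFLICT above).

Answer: Yes. Y → Y c with FOLLOW(Y) on { 'c' }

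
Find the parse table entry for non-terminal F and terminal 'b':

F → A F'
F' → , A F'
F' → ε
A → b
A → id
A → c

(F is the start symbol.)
To find M[F, 'b'], we find productions for F where 'b' is in the predict set (PREDICT(N → α) = (FIRST(α) \ {ε}) ∪ (FOLLOW(N) if α ⇒* ε)).

Relevant sets:
  FIRST(A) = { 'b', 'c', 'id' }

F → A F': PREDICT = { 'b', 'c', 'id' }
  'b' is in predict set, so this production goes in M[F, 'b']

M[F, 'b'] = F → A F'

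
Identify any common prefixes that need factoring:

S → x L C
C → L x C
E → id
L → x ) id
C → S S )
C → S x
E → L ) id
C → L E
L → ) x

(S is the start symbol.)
Yes, C has productions with common prefix 'L'; C has productions with common prefix 'S'

Left-factoring is needed when two productions for the same non-terminal
share a common prefix on the right-hand side.

Productions for C:
  C → L x C
  C → S S )
  C → S x
  C → L E
Productions for E:
  E → id
  E → L ) id
Productions for L:
  L → x ) id
  L → ) x

Found common prefix 'L' in productions for C
Found common prefix 'S' in productions for C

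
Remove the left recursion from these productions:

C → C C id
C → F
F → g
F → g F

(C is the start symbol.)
C is directly left-recursive. The standard transformation for
  A → A α₁ | ... | A α_m | β₁ | ... | β_n
is
  A  → β₁ A' | ... | β_n A'
  A' → α₁ A' | ... | α_m A' | ε

C → F becomes C → F C'
C → C C id becomes C' → C id C'
Add C' → ε

Productions for other non-terminals are unchanged:
  F → g
  F → g F

Resulting grammar:
C → F C'
C' → C id C'
C' → ε
F → g
F → g F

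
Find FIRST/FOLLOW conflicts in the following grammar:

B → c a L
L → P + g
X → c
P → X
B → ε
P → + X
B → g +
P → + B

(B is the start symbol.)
No FIRST/FOLLOW conflicts.

Nullable non-terminals: B.

B: nullable alternative(s) B → ε; FOLLOW(B) = { $, '+' }
  B → c a L: FIRST \ {ε} = { 'c' } — disjoint from FOLLOW(B)
  B → ε: FIRST \ {ε} = { } — this is the only nullable alternative, skip
  B → g +: FIRST \ {ε} = { 'g' } — disjoint from FOLLOW(B)

L, P, X have no nullable alternative, so no FIRST/FOLLOW check is needed there.

No FIRST/FOLLOW conflicts found.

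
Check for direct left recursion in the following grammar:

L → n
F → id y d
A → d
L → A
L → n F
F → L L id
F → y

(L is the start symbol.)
Direct left recursion occurs when N → N α for some non-terminal N (the right-hand side begins with the left-hand side itself).

L → n: starts with n
F → id y d: starts with id
A → d: starts with d
L → A: starts with A
L → n F: starts with n
F → L L id: starts with L
F → y: starts with y

No direct left recursion found.

Answer: No direct left recursion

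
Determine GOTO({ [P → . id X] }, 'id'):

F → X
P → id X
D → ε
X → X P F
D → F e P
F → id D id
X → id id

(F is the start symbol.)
GOTO(I, 'id') = CLOSURE({ [A → αX.β] : [A → α.Xβ] ∈ I, X = 'id' })

Items with dot before 'id', with the dot advanced:
  [P → . id X] → [P → id . X]
Closure of the advanced items:
  [P → id . X] has the dot before X: add [X → . X P F], [X → . id id]

GOTO = { [P → id . X], [X → . X P F], [X → . id id] }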